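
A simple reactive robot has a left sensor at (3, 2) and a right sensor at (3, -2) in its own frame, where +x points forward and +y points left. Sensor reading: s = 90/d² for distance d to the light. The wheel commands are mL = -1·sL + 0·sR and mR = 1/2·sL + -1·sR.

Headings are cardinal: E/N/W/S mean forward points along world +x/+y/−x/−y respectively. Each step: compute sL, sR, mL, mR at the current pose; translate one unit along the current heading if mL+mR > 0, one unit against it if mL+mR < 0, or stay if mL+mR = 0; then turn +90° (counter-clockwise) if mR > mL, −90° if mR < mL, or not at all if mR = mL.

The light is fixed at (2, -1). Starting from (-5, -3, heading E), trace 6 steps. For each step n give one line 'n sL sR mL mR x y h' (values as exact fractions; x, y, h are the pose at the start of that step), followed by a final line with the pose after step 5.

0 45/8 45/16 -45/8 0 -5 -3 E
1 90/101 90/37 -90/101 -7425/3737 -6 -3 N
2 45/13 9/5 -45/13 -9/130 -6 -4 E
3 90/121 90/49 -90/121 -8685/5929 -7 -4 N
4 9/4 5/4 -9/4 -1/8 -7 -5 E
5 18/29 18/13 -18/29 -405/377 -8 -5 N
final -8 -6 E

n=0: pose=(-5,-3,E); sL=45/8, sR=45/16; mL=-45/8, mR=0; mL+mR=-45/8 → advance -1; mR−mL=45/8 → turn +1·90°
n=1: pose=(-6,-3,N); sL=90/101, sR=90/37; mL=-90/101, mR=-7425/3737; mL+mR=-10755/3737 → advance -1; mR−mL=-4095/3737 → turn -1·90°
n=2: pose=(-6,-4,E); sL=45/13, sR=9/5; mL=-45/13, mR=-9/130; mL+mR=-459/130 → advance -1; mR−mL=441/130 → turn +1·90°
n=3: pose=(-7,-4,N); sL=90/121, sR=90/49; mL=-90/121, mR=-8685/5929; mL+mR=-13095/5929 → advance -1; mR−mL=-4275/5929 → turn -1·90°
n=4: pose=(-7,-5,E); sL=9/4, sR=5/4; mL=-9/4, mR=-1/8; mL+mR=-19/8 → advance -1; mR−mL=17/8 → turn +1·90°
n=5: pose=(-8,-5,N); sL=18/29, sR=18/13; mL=-18/29, mR=-405/377; mL+mR=-639/377 → advance -1; mR−mL=-171/377 → turn -1·90°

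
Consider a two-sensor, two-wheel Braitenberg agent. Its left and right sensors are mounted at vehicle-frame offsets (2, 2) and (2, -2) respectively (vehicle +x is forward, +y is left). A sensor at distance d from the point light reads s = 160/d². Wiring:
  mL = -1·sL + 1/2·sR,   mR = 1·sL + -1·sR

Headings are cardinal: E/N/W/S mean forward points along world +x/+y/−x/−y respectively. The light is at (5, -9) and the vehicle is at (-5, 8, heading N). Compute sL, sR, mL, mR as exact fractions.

32/101 32/85 -1104/8585 -512/8585

left sensor world pos  = (-7, 10); dL² = 505
right sensor world pos = (-3, 10); dR² = 425
sL = 160/505 = 32/101
sR = 160/425 = 32/85
mL = -1·sL + 1/2·sR = -1104/8585
mR = 1·sL + -1·sR = -512/8585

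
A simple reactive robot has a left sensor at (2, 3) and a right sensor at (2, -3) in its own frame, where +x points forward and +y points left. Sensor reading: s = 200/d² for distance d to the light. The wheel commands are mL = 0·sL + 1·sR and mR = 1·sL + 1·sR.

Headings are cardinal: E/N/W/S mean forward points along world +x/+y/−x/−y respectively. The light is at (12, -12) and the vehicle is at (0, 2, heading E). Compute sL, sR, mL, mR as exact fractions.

left sensor world pos  = (2, 5); dL² = 389
right sensor world pos = (2, -1); dR² = 221
sL = 200/389 = 200/389
sR = 200/221 = 200/221
mL = 0·sL + 1·sR = 200/221
mR = 1·sL + 1·sR = 122000/85969

200/389 200/221 200/221 122000/85969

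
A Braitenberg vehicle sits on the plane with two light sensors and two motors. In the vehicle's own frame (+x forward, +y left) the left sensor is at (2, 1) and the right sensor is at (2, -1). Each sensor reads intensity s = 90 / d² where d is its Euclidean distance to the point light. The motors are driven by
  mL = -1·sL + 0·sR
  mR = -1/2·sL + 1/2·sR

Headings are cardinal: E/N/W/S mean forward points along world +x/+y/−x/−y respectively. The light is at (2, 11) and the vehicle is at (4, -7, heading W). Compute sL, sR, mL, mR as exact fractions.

left sensor world pos  = (2, -8); dL² = 361
right sensor world pos = (2, -6); dR² = 289
sL = 90/361 = 90/361
sR = 90/289 = 90/289
mL = -1·sL + 0·sR = -90/361
mR = -1/2·sL + 1/2·sR = 3240/104329

90/361 90/289 -90/361 3240/104329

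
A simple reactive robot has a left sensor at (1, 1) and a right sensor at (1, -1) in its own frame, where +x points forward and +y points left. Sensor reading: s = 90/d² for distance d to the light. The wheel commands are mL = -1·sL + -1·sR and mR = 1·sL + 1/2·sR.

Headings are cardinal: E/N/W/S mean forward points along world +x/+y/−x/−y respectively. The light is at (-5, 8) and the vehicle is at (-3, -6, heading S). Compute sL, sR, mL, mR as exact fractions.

left sensor world pos  = (-2, -7); dL² = 234
right sensor world pos = (-4, -7); dR² = 226
sL = 90/234 = 5/13
sR = 90/226 = 45/113
mL = -1·sL + -1·sR = -1150/1469
mR = 1·sL + 1/2·sR = 1715/2938

5/13 45/113 -1150/1469 1715/2938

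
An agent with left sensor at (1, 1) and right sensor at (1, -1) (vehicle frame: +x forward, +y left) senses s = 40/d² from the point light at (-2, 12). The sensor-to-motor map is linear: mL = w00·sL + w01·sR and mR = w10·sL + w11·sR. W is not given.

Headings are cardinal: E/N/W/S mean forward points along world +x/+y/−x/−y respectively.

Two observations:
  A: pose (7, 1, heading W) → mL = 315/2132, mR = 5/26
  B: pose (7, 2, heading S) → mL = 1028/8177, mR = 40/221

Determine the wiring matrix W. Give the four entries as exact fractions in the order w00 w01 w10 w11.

-1/2 1 1 0

obs A: pose=(7,1,W) → sL=5/26, sR=10/41, mL=315/2132, mR=5/26
obs B: pose=(7,2,S) → sL=40/221, sR=8/37, mL=1028/8177, mR=40/221
sensor matrix S = [[5/26, 10/41], [40/221, 8/37]]; det S = -860/335257
solve [mL_A; mL_B] = S·[w00; w01] and [mR_A; mR_B] = S·[w10; w11]:
  w00 = -1/2, w01 = 1, w10 = 1, w11 = 0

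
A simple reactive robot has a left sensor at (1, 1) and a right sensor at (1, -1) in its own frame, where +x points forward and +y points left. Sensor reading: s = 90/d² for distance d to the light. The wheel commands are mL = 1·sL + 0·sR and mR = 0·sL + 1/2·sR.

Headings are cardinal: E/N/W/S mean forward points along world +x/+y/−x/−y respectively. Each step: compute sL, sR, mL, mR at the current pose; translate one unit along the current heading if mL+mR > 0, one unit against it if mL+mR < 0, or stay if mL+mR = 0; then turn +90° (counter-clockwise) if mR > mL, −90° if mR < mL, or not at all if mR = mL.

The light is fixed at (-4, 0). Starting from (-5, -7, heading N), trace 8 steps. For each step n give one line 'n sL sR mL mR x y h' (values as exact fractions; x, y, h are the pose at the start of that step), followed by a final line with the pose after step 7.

n=0: pose=(-5,-7,N); sL=9/4, sR=5/2; mL=9/4, mR=5/4; mL+mR=7/2 → advance +1; mR−mL=-1 → turn -1·90°
n=1: pose=(-5,-6,E); sL=18/5, sR=90/49; mL=18/5, mR=45/49; mL+mR=1107/245 → advance +1; mR−mL=-657/245 → turn -1·90°
n=2: pose=(-4,-6,S); sL=9/5, sR=9/5; mL=9/5, mR=9/10; mL+mR=27/10 → advance +1; mR−mL=-9/10 → turn -1·90°
n=3: pose=(-4,-7,W); sL=18/13, sR=90/37; mL=18/13, mR=45/37; mL+mR=1251/481 → advance +1; mR−mL=-81/481 → turn -1·90°
n=4: pose=(-5,-7,N); sL=9/4, sR=5/2; mL=9/4, mR=5/4; mL+mR=7/2 → advance +1; mR−mL=-1 → turn -1·90°
n=5: pose=(-5,-6,E); sL=18/5, sR=90/49; mL=18/5, mR=45/49; mL+mR=1107/245 → advance +1; mR−mL=-657/245 → turn -1·90°
n=6: pose=(-4,-6,S); sL=9/5, sR=9/5; mL=9/5, mR=9/10; mL+mR=27/10 → advance +1; mR−mL=-9/10 → turn -1·90°
n=7: pose=(-4,-7,W); sL=18/13, sR=90/37; mL=18/13, mR=45/37; mL+mR=1251/481 → advance +1; mR−mL=-81/481 → turn -1·90°

0 9/4 5/2 9/4 5/4 -5 -7 N
1 18/5 90/49 18/5 45/49 -5 -6 E
2 9/5 9/5 9/5 9/10 -4 -6 S
3 18/13 90/37 18/13 45/37 -4 -7 W
4 9/4 5/2 9/4 5/4 -5 -7 N
5 18/5 90/49 18/5 45/49 -5 -6 E
6 9/5 9/5 9/5 9/10 -4 -6 S
7 18/13 90/37 18/13 45/37 -4 -7 W
final -5 -7 N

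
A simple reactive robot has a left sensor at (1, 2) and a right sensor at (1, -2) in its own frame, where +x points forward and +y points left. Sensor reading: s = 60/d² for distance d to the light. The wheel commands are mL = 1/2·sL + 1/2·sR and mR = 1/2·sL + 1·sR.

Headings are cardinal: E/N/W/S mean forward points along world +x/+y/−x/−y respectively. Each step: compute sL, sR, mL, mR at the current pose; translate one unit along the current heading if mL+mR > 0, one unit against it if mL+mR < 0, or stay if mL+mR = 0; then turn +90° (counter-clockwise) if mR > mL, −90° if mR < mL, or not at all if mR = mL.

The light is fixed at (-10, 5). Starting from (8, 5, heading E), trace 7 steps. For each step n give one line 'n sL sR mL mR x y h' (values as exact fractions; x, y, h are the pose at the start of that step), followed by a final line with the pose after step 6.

n=0: pose=(8,5,E); sL=12/73, sR=12/73; mL=12/73, mR=18/73; mL+mR=30/73 → advance +1; mR−mL=6/73 → turn +1·90°
n=1: pose=(9,5,N); sL=6/29, sR=30/221; mL=1098/6409, mR=1533/6409; mL+mR=2631/6409 → advance +1; mR−mL=15/221 → turn +1·90°
n=2: pose=(9,6,W); sL=12/65, sR=20/111; mL=1316/7215, mR=1966/7215; mL+mR=1094/2405 → advance +1; mR−mL=10/111 → turn +1·90°
n=3: pose=(8,6,S); sL=3/20, sR=15/64; mL=123/640, mR=99/320; mL+mR=321/640 → advance +1; mR−mL=15/128 → turn +1·90°
n=4: pose=(8,5,E); sL=12/73, sR=12/73; mL=12/73, mR=18/73; mL+mR=30/73 → advance +1; mR−mL=6/73 → turn +1·90°
n=5: pose=(9,5,N); sL=6/29, sR=30/221; mL=1098/6409, mR=1533/6409; mL+mR=2631/6409 → advance +1; mR−mL=15/221 → turn +1·90°
n=6: pose=(9,6,W); sL=12/65, sR=20/111; mL=1316/7215, mR=1966/7215; mL+mR=1094/2405 → advance +1; mR−mL=10/111 → turn +1·90°

0 12/73 12/73 12/73 18/73 8 5 E
1 6/29 30/221 1098/6409 1533/6409 9 5 N
2 12/65 20/111 1316/7215 1966/7215 9 6 W
3 3/20 15/64 123/640 99/320 8 6 S
4 12/73 12/73 12/73 18/73 8 5 E
5 6/29 30/221 1098/6409 1533/6409 9 5 N
6 12/65 20/111 1316/7215 1966/7215 9 6 W
final 8 6 S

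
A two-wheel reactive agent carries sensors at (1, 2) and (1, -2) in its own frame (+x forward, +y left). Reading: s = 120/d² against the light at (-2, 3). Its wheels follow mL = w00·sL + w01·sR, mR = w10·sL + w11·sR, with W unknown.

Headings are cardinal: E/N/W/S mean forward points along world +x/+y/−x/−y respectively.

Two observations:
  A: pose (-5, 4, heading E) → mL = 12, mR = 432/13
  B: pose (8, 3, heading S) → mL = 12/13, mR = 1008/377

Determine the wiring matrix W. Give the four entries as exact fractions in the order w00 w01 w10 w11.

obs A: pose=(-5,4,E) → sL=120/13, sR=24, mL=12, mR=432/13
obs B: pose=(8,3,S) → sL=24/29, sR=24/13, mL=12/13, mR=1008/377
sensor matrix S = [[120/13, 24], [24/29, 24/13]]; det S = -13824/4901
solve [mL_A; mL_B] = S·[w00; w01] and [mR_A; mR_B] = S·[w10; w11]:
  w00 = 0, w01 = 1/2, w10 = 1, w11 = 1

0 1/2 1 1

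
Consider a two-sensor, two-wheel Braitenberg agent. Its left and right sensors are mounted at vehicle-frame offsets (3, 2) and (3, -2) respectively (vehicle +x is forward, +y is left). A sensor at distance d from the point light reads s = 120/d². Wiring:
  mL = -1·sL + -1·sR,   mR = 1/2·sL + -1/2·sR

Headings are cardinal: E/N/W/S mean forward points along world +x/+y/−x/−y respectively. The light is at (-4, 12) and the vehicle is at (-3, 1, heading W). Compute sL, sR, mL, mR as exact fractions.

120/173 24/17 -6192/2941 -1056/2941

left sensor world pos  = (-6, -1); dL² = 173
right sensor world pos = (-6, 3); dR² = 85
sL = 120/173 = 120/173
sR = 120/85 = 24/17
mL = -1·sL + -1·sR = -6192/2941
mR = 1/2·sL + -1/2·sR = -1056/2941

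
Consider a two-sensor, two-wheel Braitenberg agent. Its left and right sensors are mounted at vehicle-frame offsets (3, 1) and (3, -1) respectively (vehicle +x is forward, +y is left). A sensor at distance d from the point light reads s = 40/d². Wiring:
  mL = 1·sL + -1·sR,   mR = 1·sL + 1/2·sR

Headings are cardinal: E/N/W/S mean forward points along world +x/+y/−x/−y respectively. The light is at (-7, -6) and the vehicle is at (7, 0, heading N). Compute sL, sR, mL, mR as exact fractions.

left sensor world pos  = (6, 3); dL² = 250
right sensor world pos = (8, 3); dR² = 306
sL = 40/250 = 4/25
sR = 40/306 = 20/153
mL = 1·sL + -1·sR = 112/3825
mR = 1·sL + 1/2·sR = 862/3825

4/25 20/153 112/3825 862/3825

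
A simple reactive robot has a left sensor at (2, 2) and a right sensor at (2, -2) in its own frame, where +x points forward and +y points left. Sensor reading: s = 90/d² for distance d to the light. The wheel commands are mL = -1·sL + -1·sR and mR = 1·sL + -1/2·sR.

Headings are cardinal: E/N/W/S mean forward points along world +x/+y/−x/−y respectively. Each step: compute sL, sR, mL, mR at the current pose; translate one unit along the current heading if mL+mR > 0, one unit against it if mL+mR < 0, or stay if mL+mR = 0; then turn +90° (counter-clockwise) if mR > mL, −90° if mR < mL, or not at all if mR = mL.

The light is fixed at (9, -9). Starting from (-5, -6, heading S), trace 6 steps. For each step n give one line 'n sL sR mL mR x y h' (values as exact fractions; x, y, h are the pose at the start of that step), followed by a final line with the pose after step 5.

n=0: pose=(-5,-6,S); sL=18/29, sR=90/257; mL=-7236/7453, mR=3321/7453; mL+mR=-135/257 → advance -1; mR−mL=10557/7453 → turn +1·90°
n=1: pose=(-5,-5,E); sL=1/2, sR=45/74; mL=-41/37, mR=29/148; mL+mR=-135/148 → advance -1; mR−mL=193/148 → turn +1·90°
n=2: pose=(-6,-5,N); sL=18/65, sR=18/41; mL=-1908/2665, mR=153/2665; mL+mR=-27/41 → advance -1; mR−mL=2061/2665 → turn +1·90°
n=3: pose=(-6,-6,W); sL=9/29, sR=45/157; mL=-2718/4553, mR=1521/9106; mL+mR=-135/314 → advance -1; mR−mL=6957/9106 → turn +1·90°
n=4: pose=(-5,-6,S); sL=18/29, sR=90/257; mL=-7236/7453, mR=3321/7453; mL+mR=-135/257 → advance -1; mR−mL=10557/7453 → turn +1·90°
n=5: pose=(-5,-5,E); sL=1/2, sR=45/74; mL=-41/37, mR=29/148; mL+mR=-135/148 → advance -1; mR−mL=193/148 → turn +1·90°

0 18/29 90/257 -7236/7453 3321/7453 -5 -6 S
1 1/2 45/74 -41/37 29/148 -5 -5 E
2 18/65 18/41 -1908/2665 153/2665 -6 -5 N
3 9/29 45/157 -2718/4553 1521/9106 -6 -6 W
4 18/29 90/257 -7236/7453 3321/7453 -5 -6 S
5 1/2 45/74 -41/37 29/148 -5 -5 E
final -6 -5 N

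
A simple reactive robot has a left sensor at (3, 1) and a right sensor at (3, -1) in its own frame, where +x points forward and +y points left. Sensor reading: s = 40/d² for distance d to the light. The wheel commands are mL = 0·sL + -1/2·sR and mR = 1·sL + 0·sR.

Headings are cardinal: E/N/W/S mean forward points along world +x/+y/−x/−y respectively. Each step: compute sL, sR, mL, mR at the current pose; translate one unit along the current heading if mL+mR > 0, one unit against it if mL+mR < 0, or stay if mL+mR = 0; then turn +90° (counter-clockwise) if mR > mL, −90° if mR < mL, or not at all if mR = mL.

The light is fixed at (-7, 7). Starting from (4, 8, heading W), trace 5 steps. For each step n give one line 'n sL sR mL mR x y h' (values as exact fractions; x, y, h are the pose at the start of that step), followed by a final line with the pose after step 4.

n=0: pose=(4,8,W); sL=5/8, sR=10/17; mL=-5/17, mR=5/8; mL+mR=45/136 → advance +1; mR−mL=125/136 → turn +1·90°
n=1: pose=(3,8,S); sL=8/25, sR=8/17; mL=-4/17, mR=8/25; mL+mR=36/425 → advance +1; mR−mL=236/425 → turn +1·90°
n=2: pose=(3,7,E); sL=4/17, sR=4/17; mL=-2/17, mR=4/17; mL+mR=2/17 → advance +1; mR−mL=6/17 → turn +1·90°
n=3: pose=(4,7,N); sL=40/109, sR=40/153; mL=-20/153, mR=40/109; mL+mR=3940/16677 → advance +1; mR−mL=8300/16677 → turn +1·90°
n=4: pose=(4,8,W); sL=5/8, sR=10/17; mL=-5/17, mR=5/8; mL+mR=45/136 → advance +1; mR−mL=125/136 → turn +1·90°

0 5/8 10/17 -5/17 5/8 4 8 W
1 8/25 8/17 -4/17 8/25 3 8 S
2 4/17 4/17 -2/17 4/17 3 7 E
3 40/109 40/153 -20/153 40/109 4 7 N
4 5/8 10/17 -5/17 5/8 4 8 W
final 3 8 S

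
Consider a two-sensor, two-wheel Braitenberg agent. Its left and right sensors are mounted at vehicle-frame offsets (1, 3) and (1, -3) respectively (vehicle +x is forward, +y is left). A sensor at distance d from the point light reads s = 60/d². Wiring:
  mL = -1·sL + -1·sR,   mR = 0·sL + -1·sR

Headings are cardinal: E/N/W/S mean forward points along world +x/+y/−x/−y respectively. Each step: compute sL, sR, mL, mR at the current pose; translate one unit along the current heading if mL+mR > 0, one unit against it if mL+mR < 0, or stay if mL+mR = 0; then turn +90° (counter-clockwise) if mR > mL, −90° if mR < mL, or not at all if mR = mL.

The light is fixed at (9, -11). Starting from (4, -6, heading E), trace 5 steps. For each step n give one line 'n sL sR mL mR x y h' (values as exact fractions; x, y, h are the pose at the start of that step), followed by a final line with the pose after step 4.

n=0: pose=(4,-6,E); sL=3/4, sR=3; mL=-15/4, mR=-3; mL+mR=-27/4 → advance -1; mR−mL=3/4 → turn +1·90°
n=1: pose=(3,-6,N); sL=20/39, sR=4/3; mL=-24/13, mR=-4/3; mL+mR=-124/39 → advance -1; mR−mL=20/39 → turn +1·90°
n=2: pose=(3,-7,W); sL=6/5, sR=30/49; mL=-444/245, mR=-30/49; mL+mR=-594/245 → advance -1; mR−mL=6/5 → turn +1·90°
n=3: pose=(4,-7,S); sL=60/13, sR=60/73; mL=-5160/949, mR=-60/73; mL+mR=-5940/949 → advance -1; mR−mL=60/13 → turn +1·90°
n=4: pose=(4,-6,E); sL=3/4, sR=3; mL=-15/4, mR=-3; mL+mR=-27/4 → advance -1; mR−mL=3/4 → turn +1·90°

0 3/4 3 -15/4 -3 4 -6 E
1 20/39 4/3 -24/13 -4/3 3 -6 N
2 6/5 30/49 -444/245 -30/49 3 -7 W
3 60/13 60/73 -5160/949 -60/73 4 -7 S
4 3/4 3 -15/4 -3 4 -6 E
final 3 -6 N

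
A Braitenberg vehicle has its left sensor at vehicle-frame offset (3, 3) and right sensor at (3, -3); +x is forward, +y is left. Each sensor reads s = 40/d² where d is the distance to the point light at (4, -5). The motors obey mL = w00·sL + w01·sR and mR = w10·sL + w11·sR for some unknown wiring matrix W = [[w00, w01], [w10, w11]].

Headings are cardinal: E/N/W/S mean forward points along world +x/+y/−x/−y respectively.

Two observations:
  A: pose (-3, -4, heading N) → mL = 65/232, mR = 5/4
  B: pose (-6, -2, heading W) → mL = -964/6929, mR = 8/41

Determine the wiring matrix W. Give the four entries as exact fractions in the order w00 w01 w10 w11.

obs A: pose=(-3,-4,N) → sL=10/29, sR=5/4, mL=65/232, mR=5/4
obs B: pose=(-6,-2,W) → sL=40/169, sR=8/41, mL=-964/6929, mR=8/41
sensor matrix S = [[10/29, 5/4], [40/169, 8/41]]; det S = -45930/200941
solve [mL_A; mL_B] = S·[w00; w01] and [mR_A; mR_B] = S·[w10; w11]:
  w00 = -1, w01 = 1/2, w10 = 0, w11 = 1

-1 1/2 0 1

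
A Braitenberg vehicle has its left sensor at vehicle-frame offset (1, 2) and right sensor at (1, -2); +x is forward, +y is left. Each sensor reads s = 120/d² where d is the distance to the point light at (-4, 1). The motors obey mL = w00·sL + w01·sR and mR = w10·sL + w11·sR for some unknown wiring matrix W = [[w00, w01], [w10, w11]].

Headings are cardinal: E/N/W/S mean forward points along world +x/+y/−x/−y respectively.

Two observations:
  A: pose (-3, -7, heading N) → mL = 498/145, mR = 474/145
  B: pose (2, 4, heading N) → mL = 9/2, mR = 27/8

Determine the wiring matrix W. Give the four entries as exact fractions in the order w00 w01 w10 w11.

1 1/2 1/2 1

obs A: pose=(-3,-7,N) → sL=12/5, sR=60/29, mL=498/145, mR=474/145
obs B: pose=(2,4,N) → sL=15/4, sR=3/2, mL=9/2, mR=27/8
sensor matrix S = [[12/5, 60/29], [15/4, 3/2]]; det S = -603/145
solve [mL_A; mL_B] = S·[w00; w01] and [mR_A; mR_B] = S·[w10; w11]:
  w00 = 1, w01 = 1/2, w10 = 1/2, w11 = 1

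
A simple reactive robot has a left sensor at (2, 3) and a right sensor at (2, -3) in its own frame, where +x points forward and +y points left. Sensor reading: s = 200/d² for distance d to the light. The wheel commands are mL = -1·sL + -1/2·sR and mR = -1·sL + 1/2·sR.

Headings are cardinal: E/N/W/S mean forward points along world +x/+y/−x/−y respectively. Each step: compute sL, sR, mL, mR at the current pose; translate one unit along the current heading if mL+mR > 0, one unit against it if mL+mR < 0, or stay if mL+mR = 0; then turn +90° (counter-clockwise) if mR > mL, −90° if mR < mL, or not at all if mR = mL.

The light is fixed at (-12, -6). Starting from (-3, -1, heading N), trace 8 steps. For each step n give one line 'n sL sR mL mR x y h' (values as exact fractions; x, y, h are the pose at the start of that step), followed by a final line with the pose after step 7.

n=0: pose=(-3,-1,N); sL=40/17, sR=200/193; mL=-9420/3281, mR=-6020/3281; mL+mR=-80/17 → advance -1; mR−mL=200/193 → turn +1·90°
n=1: pose=(-3,-2,W); sL=4, sR=100/49; mL=-246/49, mR=-146/49; mL+mR=-8 → advance -1; mR−mL=100/49 → turn +1·90°
n=2: pose=(-2,-2,S); sL=200/173, sR=200/53; mL=-27900/9169, mR=6700/9169; mL+mR=-400/173 → advance -1; mR−mL=200/53 → turn +1·90°
n=3: pose=(-2,-1,E); sL=25/26, sR=50/37; mL=-1575/962, mR=-275/962; mL+mR=-25/13 → advance -1; mR−mL=50/37 → turn +1·90°
n=4: pose=(-3,-1,N); sL=40/17, sR=200/193; mL=-9420/3281, mR=-6020/3281; mL+mR=-80/17 → advance -1; mR−mL=200/193 → turn +1·90°
n=5: pose=(-3,-2,W); sL=4, sR=100/49; mL=-246/49, mR=-146/49; mL+mR=-8 → advance -1; mR−mL=100/49 → turn +1·90°
n=6: pose=(-2,-2,S); sL=200/173, sR=200/53; mL=-27900/9169, mR=6700/9169; mL+mR=-400/173 → advance -1; mR−mL=200/53 → turn +1·90°
n=7: pose=(-2,-1,E); sL=25/26, sR=50/37; mL=-1575/962, mR=-275/962; mL+mR=-25/13 → advance -1; mR−mL=50/37 → turn +1·90°

0 40/17 200/193 -9420/3281 -6020/3281 -3 -1 N
1 4 100/49 -246/49 -146/49 -3 -2 W
2 200/173 200/53 -27900/9169 6700/9169 -2 -2 S
3 25/26 50/37 -1575/962 -275/962 -2 -1 E
4 40/17 200/193 -9420/3281 -6020/3281 -3 -1 N
5 4 100/49 -246/49 -146/49 -3 -2 W
6 200/173 200/53 -27900/9169 6700/9169 -2 -2 S
7 25/26 50/37 -1575/962 -275/962 -2 -1 E
final -3 -1 N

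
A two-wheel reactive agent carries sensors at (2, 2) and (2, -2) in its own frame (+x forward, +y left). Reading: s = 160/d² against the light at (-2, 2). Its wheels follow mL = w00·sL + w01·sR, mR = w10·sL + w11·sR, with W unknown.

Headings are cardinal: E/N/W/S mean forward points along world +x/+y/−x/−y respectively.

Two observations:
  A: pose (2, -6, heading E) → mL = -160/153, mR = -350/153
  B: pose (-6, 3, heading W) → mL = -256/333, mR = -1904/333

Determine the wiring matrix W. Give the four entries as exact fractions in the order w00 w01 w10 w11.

-1 1 -1/2 -1

obs A: pose=(2,-6,E) → sL=20/9, sR=20/17, mL=-160/153, mR=-350/153
obs B: pose=(-6,3,W) → sL=160/37, sR=32/9, mL=-256/333, mR=-1904/333
sensor matrix S = [[20/9, 20/17], [160/37, 32/9]]; det S = 143360/50949
solve [mL_A; mL_B] = S·[w00; w01] and [mR_A; mR_B] = S·[w10; w11]:
  w00 = -1, w01 = 1, w10 = -1/2, w11 = -1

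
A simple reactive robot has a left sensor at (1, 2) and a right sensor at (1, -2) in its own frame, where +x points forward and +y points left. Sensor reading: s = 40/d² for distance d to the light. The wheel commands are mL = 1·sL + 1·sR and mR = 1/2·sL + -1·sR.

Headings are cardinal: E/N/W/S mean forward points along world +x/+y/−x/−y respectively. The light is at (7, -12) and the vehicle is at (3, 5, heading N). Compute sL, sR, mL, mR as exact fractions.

left sensor world pos  = (1, 6); dL² = 360
right sensor world pos = (5, 6); dR² = 328
sL = 40/360 = 1/9
sR = 40/328 = 5/41
mL = 1·sL + 1·sR = 86/369
mR = 1/2·sL + -1·sR = -49/738

1/9 5/41 86/369 -49/738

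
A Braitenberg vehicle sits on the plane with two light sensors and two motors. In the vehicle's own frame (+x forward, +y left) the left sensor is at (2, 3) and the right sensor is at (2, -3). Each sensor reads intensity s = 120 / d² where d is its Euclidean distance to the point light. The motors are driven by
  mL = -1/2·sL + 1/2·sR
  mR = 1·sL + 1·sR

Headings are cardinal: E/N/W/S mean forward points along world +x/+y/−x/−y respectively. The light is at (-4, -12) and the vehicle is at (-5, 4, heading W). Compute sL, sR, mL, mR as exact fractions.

60/89 12/37 -576/3293 3288/3293

left sensor world pos  = (-7, 1); dL² = 178
right sensor world pos = (-7, 7); dR² = 370
sL = 120/178 = 60/89
sR = 120/370 = 12/37
mL = -1/2·sL + 1/2·sR = -576/3293
mR = 1·sL + 1·sR = 3288/3293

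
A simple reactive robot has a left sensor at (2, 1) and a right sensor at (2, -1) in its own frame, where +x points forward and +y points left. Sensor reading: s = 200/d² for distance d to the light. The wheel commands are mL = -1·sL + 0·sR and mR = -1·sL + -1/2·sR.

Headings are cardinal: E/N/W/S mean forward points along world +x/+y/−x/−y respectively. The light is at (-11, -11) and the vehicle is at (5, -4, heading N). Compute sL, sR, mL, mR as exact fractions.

left sensor world pos  = (4, -2); dL² = 306
right sensor world pos = (6, -2); dR² = 370
sL = 200/306 = 100/153
sR = 200/370 = 20/37
mL = -1·sL + 0·sR = -100/153
mR = -1·sL + -1/2·sR = -5230/5661

100/153 20/37 -100/153 -5230/5661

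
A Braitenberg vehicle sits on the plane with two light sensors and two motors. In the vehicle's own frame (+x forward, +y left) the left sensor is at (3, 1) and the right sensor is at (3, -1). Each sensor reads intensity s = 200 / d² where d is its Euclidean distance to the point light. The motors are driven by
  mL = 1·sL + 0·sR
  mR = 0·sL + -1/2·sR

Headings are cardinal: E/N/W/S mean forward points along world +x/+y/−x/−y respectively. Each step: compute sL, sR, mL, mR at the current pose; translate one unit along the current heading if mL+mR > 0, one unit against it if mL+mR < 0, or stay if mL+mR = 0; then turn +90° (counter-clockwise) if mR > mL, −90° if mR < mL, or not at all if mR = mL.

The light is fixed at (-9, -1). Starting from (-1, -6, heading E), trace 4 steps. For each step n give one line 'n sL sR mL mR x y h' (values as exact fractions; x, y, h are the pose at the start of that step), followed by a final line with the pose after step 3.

n=0: pose=(-1,-6,E); sL=200/137, sR=200/157; mL=200/137, mR=-100/157; mL+mR=17700/21509 → advance +1; mR−mL=-45100/21509 → turn -1·90°
n=1: pose=(0,-6,S); sL=50/41, sR=25/16; mL=50/41, mR=-25/32; mL+mR=575/1312 → advance +1; mR−mL=-2625/1312 → turn -1·90°
n=2: pose=(0,-7,W); sL=40/17, sR=200/61; mL=40/17, mR=-100/61; mL+mR=740/1037 → advance +1; mR−mL=-4140/1037 → turn -1·90°
n=3: pose=(-1,-7,N); sL=100/29, sR=20/9; mL=100/29, mR=-10/9; mL+mR=610/261 → advance +1; mR−mL=-1190/261 → turn -1·90°

0 200/137 200/157 200/137 -100/157 -1 -6 E
1 50/41 25/16 50/41 -25/32 0 -6 S
2 40/17 200/61 40/17 -100/61 0 -7 W
3 100/29 20/9 100/29 -10/9 -1 -7 N
final -1 -6 E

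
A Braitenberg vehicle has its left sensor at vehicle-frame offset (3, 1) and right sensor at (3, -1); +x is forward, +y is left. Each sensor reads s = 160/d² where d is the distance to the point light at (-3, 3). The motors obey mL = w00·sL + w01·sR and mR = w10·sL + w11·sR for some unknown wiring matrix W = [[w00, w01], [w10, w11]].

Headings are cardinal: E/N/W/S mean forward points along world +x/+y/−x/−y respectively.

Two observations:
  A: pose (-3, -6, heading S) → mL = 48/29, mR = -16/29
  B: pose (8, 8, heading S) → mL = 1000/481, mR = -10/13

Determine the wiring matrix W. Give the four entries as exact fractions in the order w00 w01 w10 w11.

obs A: pose=(-3,-6,S) → sL=32/29, sR=32/29, mL=48/29, mR=-16/29
obs B: pose=(8,8,S) → sL=40/37, sR=20/13, mL=1000/481, mR=-10/13
sensor matrix S = [[32/29, 32/29], [40/37, 20/13]]; det S = 7040/13949
solve [mL_A; mL_B] = S·[w00; w01] and [mR_A; mR_B] = S·[w10; w11]:
  w00 = 1/2, w01 = 1, w10 = 0, w11 = -1/2

1/2 1 0 -1/2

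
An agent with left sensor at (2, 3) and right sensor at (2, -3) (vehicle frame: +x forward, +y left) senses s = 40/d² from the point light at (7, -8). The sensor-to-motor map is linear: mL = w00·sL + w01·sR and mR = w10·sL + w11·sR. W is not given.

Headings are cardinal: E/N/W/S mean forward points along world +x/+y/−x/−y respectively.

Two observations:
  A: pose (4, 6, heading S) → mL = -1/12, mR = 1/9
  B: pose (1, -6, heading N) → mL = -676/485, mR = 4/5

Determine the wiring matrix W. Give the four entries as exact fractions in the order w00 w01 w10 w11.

obs A: pose=(4,6,S) → sL=5/18, sR=2/9, mL=-1/12, mR=1/9
obs B: pose=(1,-6,N) → sL=40/97, sR=8/5, mL=-676/485, mR=4/5
sensor matrix S = [[5/18, 2/9], [40/97, 8/5]]; det S = 308/873
solve [mL_A; mL_B] = S·[w00; w01] and [mR_A; mR_B] = S·[w10; w11]:
  w00 = 1/2, w01 = -1, w10 = 0, w11 = 1/2

1/2 -1 0 1/2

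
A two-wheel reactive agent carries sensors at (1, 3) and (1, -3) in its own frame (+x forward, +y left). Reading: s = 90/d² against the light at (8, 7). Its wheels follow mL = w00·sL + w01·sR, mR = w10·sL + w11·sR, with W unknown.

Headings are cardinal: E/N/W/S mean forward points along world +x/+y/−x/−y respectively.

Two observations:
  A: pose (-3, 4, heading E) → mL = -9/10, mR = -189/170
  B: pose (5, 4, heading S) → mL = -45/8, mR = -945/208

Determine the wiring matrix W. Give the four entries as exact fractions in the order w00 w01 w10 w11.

-1 0 -1/2 -1

obs A: pose=(-3,4,E) → sL=9/10, sR=45/68, mL=-9/10, mR=-189/170
obs B: pose=(5,4,S) → sL=45/8, sR=45/26, mL=-45/8, mR=-945/208
sensor matrix S = [[9/10, 45/68], [45/8, 45/26]]; det S = -15309/7072
solve [mL_A; mL_B] = S·[w00; w01] and [mR_A; mR_B] = S·[w10; w11]:
  w00 = -1, w01 = 0, w10 = -1/2, w11 = -1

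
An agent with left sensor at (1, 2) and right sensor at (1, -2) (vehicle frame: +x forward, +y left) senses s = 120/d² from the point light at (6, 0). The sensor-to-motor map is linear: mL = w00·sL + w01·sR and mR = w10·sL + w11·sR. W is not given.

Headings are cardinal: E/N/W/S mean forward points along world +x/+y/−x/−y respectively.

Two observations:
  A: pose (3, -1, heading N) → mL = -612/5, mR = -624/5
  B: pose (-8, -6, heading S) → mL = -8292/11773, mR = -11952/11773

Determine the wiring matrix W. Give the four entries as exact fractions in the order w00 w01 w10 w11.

obs A: pose=(3,-1,N) → sL=24/5, sR=120, mL=-612/5, mR=-624/5
obs B: pose=(-8,-6,S) → sL=120/193, sR=24/61, mL=-8292/11773, mR=-11952/11773
sensor matrix S = [[24/5, 120], [120/193, 24/61]]; det S = -4280832/58865
solve [mL_A; mL_B] = S·[w00; w01] and [mR_A; mR_B] = S·[w10; w11]:
  w00 = -1/2, w01 = -1, w10 = -1, w11 = -1

-1/2 -1 -1 -1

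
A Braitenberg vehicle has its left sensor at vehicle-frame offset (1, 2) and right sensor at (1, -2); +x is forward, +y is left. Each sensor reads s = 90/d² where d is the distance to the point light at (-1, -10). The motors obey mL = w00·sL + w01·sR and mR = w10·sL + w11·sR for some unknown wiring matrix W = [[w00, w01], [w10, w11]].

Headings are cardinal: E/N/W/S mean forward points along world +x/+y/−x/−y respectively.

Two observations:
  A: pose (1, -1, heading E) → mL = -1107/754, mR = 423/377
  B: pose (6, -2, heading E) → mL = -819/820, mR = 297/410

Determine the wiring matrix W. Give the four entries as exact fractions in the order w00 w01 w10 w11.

-1 -1/2 1/2 1/2

obs A: pose=(1,-1,E) → sL=9/13, sR=45/29, mL=-1107/754, mR=423/377
obs B: pose=(6,-2,E) → sL=45/82, sR=9/10, mL=-819/820, mR=297/410
sensor matrix S = [[9/13, 45/29], [45/82, 9/10]]; det S = -17658/77285
solve [mL_A; mL_B] = S·[w00; w01] and [mR_A; mR_B] = S·[w10; w11]:
  w00 = -1, w01 = -1/2, w10 = 1/2, w11 = 1/2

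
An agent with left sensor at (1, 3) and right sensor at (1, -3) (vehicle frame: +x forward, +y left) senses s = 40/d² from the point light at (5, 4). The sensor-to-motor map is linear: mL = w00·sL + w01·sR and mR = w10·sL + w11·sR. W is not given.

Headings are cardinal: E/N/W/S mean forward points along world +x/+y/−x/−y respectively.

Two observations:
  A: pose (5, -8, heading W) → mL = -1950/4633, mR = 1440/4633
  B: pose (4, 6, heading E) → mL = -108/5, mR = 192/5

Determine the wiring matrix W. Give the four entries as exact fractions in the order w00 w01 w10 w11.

-1 -1/2 -1 1

obs A: pose=(5,-8,W) → sL=20/113, sR=20/41, mL=-1950/4633, mR=1440/4633
obs B: pose=(4,6,E) → sL=8/5, sR=40, mL=-108/5, mR=192/5
sensor matrix S = [[20/113, 20/41], [8/5, 40]]; det S = 29184/4633
solve [mL_A; mL_B] = S·[w00; w01] and [mR_A; mR_B] = S·[w10; w11]:
  w00 = -1, w01 = -1/2, w10 = -1, w11 = 1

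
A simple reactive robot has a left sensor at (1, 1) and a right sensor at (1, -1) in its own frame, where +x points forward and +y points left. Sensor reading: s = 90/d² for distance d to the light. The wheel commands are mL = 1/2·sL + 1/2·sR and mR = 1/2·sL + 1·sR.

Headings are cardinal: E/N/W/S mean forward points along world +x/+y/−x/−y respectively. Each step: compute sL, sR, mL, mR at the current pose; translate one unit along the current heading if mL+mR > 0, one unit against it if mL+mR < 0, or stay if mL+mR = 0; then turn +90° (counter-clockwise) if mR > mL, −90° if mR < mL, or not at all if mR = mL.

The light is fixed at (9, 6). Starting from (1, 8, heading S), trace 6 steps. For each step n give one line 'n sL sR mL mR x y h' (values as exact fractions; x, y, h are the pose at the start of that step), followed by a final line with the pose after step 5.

n=0: pose=(1,8,S); sL=9/5, sR=45/41; mL=297/205, mR=819/410; mL+mR=1413/410 → advance +1; mR−mL=45/82 → turn +1·90°
n=1: pose=(1,7,E); sL=90/53, sR=90/49; mL=4590/2597, mR=6975/2597; mL+mR=11565/2597 → advance +1; mR−mL=45/49 → turn +1·90°
n=2: pose=(2,7,N); sL=45/34, sR=9/4; mL=243/136, mR=99/34; mL+mR=639/136 → advance +1; mR−mL=9/8 → turn +1·90°
n=3: pose=(2,8,W); sL=18/13, sR=90/73; mL=1242/949, mR=1827/949; mL+mR=3069/949 → advance +1; mR−mL=45/73 → turn +1·90°
n=4: pose=(1,8,S); sL=9/5, sR=45/41; mL=297/205, mR=819/410; mL+mR=1413/410 → advance +1; mR−mL=45/82 → turn +1·90°
n=5: pose=(1,7,E); sL=90/53, sR=90/49; mL=4590/2597, mR=6975/2597; mL+mR=11565/2597 → advance +1; mR−mL=45/49 → turn +1·90°

0 9/5 45/41 297/205 819/410 1 8 S
1 90/53 90/49 4590/2597 6975/2597 1 7 E
2 45/34 9/4 243/136 99/34 2 7 N
3 18/13 90/73 1242/949 1827/949 2 8 W
4 9/5 45/41 297/205 819/410 1 8 S
5 90/53 90/49 4590/2597 6975/2597 1 7 E
final 2 7 N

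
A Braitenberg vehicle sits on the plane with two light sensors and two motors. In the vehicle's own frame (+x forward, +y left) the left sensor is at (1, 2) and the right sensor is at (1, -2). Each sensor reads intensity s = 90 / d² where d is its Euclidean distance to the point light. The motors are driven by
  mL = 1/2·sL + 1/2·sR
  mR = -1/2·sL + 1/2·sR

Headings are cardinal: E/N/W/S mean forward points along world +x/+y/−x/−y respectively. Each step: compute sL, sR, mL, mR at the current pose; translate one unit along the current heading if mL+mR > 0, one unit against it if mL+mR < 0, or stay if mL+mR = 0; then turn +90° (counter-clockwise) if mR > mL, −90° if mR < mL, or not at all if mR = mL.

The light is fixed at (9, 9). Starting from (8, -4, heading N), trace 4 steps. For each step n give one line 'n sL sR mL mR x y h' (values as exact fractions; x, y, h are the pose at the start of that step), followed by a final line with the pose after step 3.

n=0: pose=(8,-4,N); sL=10/17, sR=18/29; mL=298/493, mR=8/493; mL+mR=18/29 → advance +1; mR−mL=-10/17 → turn -1·90°
n=1: pose=(8,-3,E); sL=9/10, sR=45/98; mL=333/490, mR=-54/245; mL+mR=45/98 → advance +1; mR−mL=-9/10 → turn -1·90°
n=2: pose=(9,-3,S); sL=90/173, sR=90/173; mL=90/173, mR=0; mL+mR=90/173 → advance +1; mR−mL=-90/173 → turn -1·90°
n=3: pose=(9,-4,W); sL=45/113, sR=45/61; mL=3915/6893, mR=1170/6893; mL+mR=45/61 → advance +1; mR−mL=-45/113 → turn -1·90°

0 10/17 18/29 298/493 8/493 8 -4 N
1 9/10 45/98 333/490 -54/245 8 -3 E
2 90/173 90/173 90/173 0 9 -3 S
3 45/113 45/61 3915/6893 1170/6893 9 -4 W
final 8 -4 N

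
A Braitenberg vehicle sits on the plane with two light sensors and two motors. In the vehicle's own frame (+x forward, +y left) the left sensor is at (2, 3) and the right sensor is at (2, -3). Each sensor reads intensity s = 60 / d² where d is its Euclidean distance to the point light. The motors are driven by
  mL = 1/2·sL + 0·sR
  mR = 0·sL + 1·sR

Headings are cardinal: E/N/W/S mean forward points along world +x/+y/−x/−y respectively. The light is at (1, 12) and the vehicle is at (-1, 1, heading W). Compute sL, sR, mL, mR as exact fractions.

15/53 3/4 15/106 3/4

left sensor world pos  = (-3, -2); dL² = 212
right sensor world pos = (-3, 4); dR² = 80
sL = 60/212 = 15/53
sR = 60/80 = 3/4
mL = 1/2·sL + 0·sR = 15/106
mR = 0·sL + 1·sR = 3/4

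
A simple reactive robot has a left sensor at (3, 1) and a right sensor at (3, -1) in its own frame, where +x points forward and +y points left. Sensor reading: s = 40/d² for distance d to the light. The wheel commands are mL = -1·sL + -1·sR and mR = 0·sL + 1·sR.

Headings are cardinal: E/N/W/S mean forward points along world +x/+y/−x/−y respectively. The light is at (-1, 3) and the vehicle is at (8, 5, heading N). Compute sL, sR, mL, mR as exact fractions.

left sensor world pos  = (7, 8); dL² = 89
right sensor world pos = (9, 8); dR² = 125
sL = 40/89 = 40/89
sR = 40/125 = 8/25
mL = -1·sL + -1·sR = -1712/2225
mR = 0·sL + 1·sR = 8/25

40/89 8/25 -1712/2225 8/25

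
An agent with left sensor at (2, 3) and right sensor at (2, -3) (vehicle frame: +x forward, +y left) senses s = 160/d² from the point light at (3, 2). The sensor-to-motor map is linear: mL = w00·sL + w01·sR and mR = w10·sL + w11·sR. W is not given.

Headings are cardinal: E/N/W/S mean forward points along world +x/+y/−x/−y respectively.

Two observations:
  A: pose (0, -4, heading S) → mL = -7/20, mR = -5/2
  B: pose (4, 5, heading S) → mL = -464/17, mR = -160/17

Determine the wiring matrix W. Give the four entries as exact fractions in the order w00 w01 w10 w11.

obs A: pose=(0,-4,S) → sL=5/2, sR=8/5, mL=-7/20, mR=-5/2
obs B: pose=(4,5,S) → sL=160/17, sR=32, mL=-464/17, mR=-160/17
sensor matrix S = [[5/2, 8/5], [160/17, 32]]; det S = 1104/17
solve [mL_A; mL_B] = S·[w00; w01] and [mR_A; mR_B] = S·[w10; w11]:
  w00 = 1/2, w01 = -1, w10 = -1, w11 = 0

1/2 -1 -1 0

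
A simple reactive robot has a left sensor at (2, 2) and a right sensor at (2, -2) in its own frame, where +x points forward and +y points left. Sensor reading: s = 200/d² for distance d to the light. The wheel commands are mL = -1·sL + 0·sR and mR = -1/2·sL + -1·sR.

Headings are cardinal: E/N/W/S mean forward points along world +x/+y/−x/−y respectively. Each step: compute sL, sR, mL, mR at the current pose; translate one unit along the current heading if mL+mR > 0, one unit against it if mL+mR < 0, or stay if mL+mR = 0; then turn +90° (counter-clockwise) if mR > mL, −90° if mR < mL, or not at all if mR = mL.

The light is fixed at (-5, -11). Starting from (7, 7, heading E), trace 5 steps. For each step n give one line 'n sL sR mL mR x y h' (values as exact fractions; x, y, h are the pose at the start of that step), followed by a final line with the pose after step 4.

0 50/149 50/113 -50/149 -10275/16837 7 7 E
1 8/17 200/337 -8/17 -4748/5729 6 7 S
2 20/37 100/261 -20/37 -6310/9657 6 8 W
3 200/541 200/637 -200/541 -171900/344617 7 8 N
4 50/149 50/113 -50/149 -10275/16837 7 7 E
final 6 7 S

n=0: pose=(7,7,E); sL=50/149, sR=50/113; mL=-50/149, mR=-10275/16837; mL+mR=-15925/16837 → advance -1; mR−mL=-4625/16837 → turn -1·90°
n=1: pose=(6,7,S); sL=8/17, sR=200/337; mL=-8/17, mR=-4748/5729; mL+mR=-7444/5729 → advance -1; mR−mL=-2052/5729 → turn -1·90°
n=2: pose=(6,8,W); sL=20/37, sR=100/261; mL=-20/37, mR=-6310/9657; mL+mR=-11530/9657 → advance -1; mR−mL=-1090/9657 → turn -1·90°
n=3: pose=(7,8,N); sL=200/541, sR=200/637; mL=-200/541, mR=-171900/344617; mL+mR=-299300/344617 → advance -1; mR−mL=-44500/344617 → turn -1·90°
n=4: pose=(7,7,E); sL=50/149, sR=50/113; mL=-50/149, mR=-10275/16837; mL+mR=-15925/16837 → advance -1; mR−mL=-4625/16837 → turn -1·90°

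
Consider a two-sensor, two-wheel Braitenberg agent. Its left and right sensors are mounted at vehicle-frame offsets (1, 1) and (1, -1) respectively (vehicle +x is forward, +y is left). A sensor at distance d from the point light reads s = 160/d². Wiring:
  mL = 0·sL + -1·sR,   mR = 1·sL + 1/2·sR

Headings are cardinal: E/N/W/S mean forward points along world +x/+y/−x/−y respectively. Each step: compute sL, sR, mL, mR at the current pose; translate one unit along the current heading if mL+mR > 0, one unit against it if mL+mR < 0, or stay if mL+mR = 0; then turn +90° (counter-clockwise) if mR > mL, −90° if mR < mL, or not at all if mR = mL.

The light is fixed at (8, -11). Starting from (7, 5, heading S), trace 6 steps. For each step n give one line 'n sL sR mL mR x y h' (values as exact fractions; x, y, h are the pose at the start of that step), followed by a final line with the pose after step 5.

0 32/45 160/229 -160/229 10928/10305 7 5 S
1 5/8 40/49 -40/49 405/392 7 4 E
2 160/257 160/257 -160/257 240/257 8 4 N
3 80/113 16/29 -16/29 3224/3277 8 5 W
4 32/45 160/229 -160/229 10928/10305 7 5 S
5 5/8 40/49 -40/49 405/392 7 4 E
final 8 4 N

n=0: pose=(7,5,S); sL=32/45, sR=160/229; mL=-160/229, mR=10928/10305; mL+mR=3728/10305 → advance +1; mR−mL=18128/10305 → turn +1·90°
n=1: pose=(7,4,E); sL=5/8, sR=40/49; mL=-40/49, mR=405/392; mL+mR=85/392 → advance +1; mR−mL=725/392 → turn +1·90°
n=2: pose=(8,4,N); sL=160/257, sR=160/257; mL=-160/257, mR=240/257; mL+mR=80/257 → advance +1; mR−mL=400/257 → turn +1·90°
n=3: pose=(8,5,W); sL=80/113, sR=16/29; mL=-16/29, mR=3224/3277; mL+mR=1416/3277 → advance +1; mR−mL=5032/3277 → turn +1·90°
n=4: pose=(7,5,S); sL=32/45, sR=160/229; mL=-160/229, mR=10928/10305; mL+mR=3728/10305 → advance +1; mR−mL=18128/10305 → turn +1·90°
n=5: pose=(7,4,E); sL=5/8, sR=40/49; mL=-40/49, mR=405/392; mL+mR=85/392 → advance +1; mR−mL=725/392 → turn +1·90°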